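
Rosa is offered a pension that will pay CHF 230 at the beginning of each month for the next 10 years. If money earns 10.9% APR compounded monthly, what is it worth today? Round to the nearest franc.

With 12 periods per year: i = 0.00908333, n = 120.
Annuity factor a(120|0.00908333) × (1+i) = 73.556624; PV = 230 × 73.556624 = 16,918.0234
Payments are at the start of each period, so multiply by (1+i).

CHF 16,918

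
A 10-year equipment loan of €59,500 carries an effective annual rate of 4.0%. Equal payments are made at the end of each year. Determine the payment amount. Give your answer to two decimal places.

Annuity-PV factor = 8.110896; PMT = 59500 / 8.110896 = 7,335.8112

€7,335.81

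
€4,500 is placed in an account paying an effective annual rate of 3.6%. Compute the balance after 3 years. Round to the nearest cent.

€5,003.71

FV = PV·(1+i)^n = 4,500 × 1.111935 = 5,003.7060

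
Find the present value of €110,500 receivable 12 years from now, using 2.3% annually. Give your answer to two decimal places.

PV = FV·(1+i)^(−n) = 110,500 × 0.761189 = 84,111.3635

€84,111.36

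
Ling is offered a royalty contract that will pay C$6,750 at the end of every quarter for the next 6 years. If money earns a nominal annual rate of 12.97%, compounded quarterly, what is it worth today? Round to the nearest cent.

C$111,385.16

With 4 periods per year: i = 0.032425, n = 24.
Annuity factor a(24|0.032425) = 16.501505; PV = 6750 × 16.501505 = 111,385.1574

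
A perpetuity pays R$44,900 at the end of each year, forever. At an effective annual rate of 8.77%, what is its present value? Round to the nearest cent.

R$511,972.63

PV = PMT / i = 44900 / 0.0877 = 511,972.6340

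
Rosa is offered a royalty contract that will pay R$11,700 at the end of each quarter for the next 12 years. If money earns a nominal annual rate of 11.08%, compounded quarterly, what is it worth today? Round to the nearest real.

i = 0.1108/4 = 0.0277 per quarter; n = 12·4 = 48.
PV = PMT · [1 − (1+i)^(−n)] / i = 11700 · 26.375064 = 308,588.2481

R$308,588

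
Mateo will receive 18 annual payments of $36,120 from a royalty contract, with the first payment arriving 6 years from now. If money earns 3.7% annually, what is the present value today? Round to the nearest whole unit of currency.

$390,765

Value one period before first payment (t=5): 36120 × [1 − (1+0.037)^(−18)] / 0.037 = 36120 × 12.973651 = 468,608.2810
PV₀ = 468,608.2810 / (1+0.037)^5 = 468,608.2810 / 1.199206 = 390,765.4671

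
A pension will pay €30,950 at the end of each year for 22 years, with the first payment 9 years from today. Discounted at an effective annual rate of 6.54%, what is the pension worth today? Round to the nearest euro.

€214,344

Value one period before first payment (t=8): 30950 × [1 − (1+0.0654)^(−22)] / 0.0654 = 30950 × 11.496121 = 355,804.9356
Discount back 8 years: 355,804.9356 × (1+0.0654)^(−8) = 355,804.9356 × 0.602419 = 214,343.5546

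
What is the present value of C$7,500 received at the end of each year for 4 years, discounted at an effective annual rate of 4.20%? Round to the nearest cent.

C$27,096.38

PV = 7500 × [1 − (1+0.042)^(−4)] / 0.042 = 7500 × 3.612851 = 27,096.3811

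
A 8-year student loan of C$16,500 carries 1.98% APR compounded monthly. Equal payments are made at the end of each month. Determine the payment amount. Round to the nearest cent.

i = 0.0198/12 = 0.00165 per month; n = 8·12 = 96.
Annuity-PV factor = 88.715314; PMT = 16500 / 88.715314 = 185.9882

C$185.99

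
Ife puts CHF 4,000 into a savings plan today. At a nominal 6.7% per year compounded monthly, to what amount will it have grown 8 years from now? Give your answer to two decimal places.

CHF 6,826.44

With 12 periods per year: i = 0.00558333, n = 96.
4,000 × (1+0.00558333)^96 = 4,000 × 1.706610 = 6,826.4418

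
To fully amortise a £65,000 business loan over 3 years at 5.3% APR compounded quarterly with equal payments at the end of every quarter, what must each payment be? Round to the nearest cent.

Periodic rate i = 0.053/4 = 0.01325; n = 3 × 4 = 12 periods.
PMT = 65000 / ( [1 − (1+0.01325)^(−12)] / 0.01325 ) = 65000 / 11.027359 = 5,894.4303

£5,894.43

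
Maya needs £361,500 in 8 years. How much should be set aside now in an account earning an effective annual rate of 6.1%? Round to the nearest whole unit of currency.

£225,105

PV = 361,500 / (1 + 0.061)^8 = 361,500 / 1.605917 = 225,105.0460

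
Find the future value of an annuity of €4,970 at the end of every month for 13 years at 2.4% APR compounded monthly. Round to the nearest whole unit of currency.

i = 0.024/12 = 0.002 per month; n = 13·12 = 156.
FV = PMT · [(1+i)^n − 1] / i = 4970 · 182.864543 = 908,836.7801

€908,837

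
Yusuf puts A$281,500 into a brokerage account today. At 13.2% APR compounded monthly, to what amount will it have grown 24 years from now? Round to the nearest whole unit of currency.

With 12 periods per year: i = 0.011, n = 288.
281,500 × (1+0.011)^288 = 281,500 × 23.352469 = 6,573,720.1139

A$6,573,720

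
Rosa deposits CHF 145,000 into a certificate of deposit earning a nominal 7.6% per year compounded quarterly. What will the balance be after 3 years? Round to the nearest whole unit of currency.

i = 0.076/4 = 0.019 per quarter; n = 3·4 = 12.
145,000 × (1+0.019)^12 = 145,000 × 1.253401 = 181,743.2167

CHF 181,743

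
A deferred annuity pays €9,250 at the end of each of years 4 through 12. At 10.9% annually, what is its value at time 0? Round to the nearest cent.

€37,697.74

Value one period before first payment (t=3): 9250 × [1 − (1+0.109)^(−9)] / 0.109 = 9250 × 5.558635 = 51,417.3761
PV₀ = 51,417.3761 / (1+0.109)^3 = 51,417.3761 / 1.363938 = 37,697.7363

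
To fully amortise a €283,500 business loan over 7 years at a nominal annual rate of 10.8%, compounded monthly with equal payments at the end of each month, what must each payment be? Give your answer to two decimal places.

With 12 periods per year: i = 0.009, n = 84.
PMT = 283500 / ( [1 − (1+0.009)^(−84)] / 0.009 ) = 283500 / 58.763179 = 4,824.4496

€4,824.45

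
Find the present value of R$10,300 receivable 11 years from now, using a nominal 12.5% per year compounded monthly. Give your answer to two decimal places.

R$2,622.84

Periodic rate i = 0.125/12 = 0.0104167; n = 11 × 12 = 132 periods.
PV = 10,300 / (1 + 0.0104167)^132 = 10,300 / 3.927048 = 2,622.8356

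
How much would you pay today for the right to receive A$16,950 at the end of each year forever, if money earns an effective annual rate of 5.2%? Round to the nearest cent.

A$325,961.54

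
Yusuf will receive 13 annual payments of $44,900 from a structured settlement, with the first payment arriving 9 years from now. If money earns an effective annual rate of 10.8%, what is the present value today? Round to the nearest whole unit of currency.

Value one period before first payment (t=8): 44900 × [1 − (1+0.108)^(−13)] / 0.108 = 44900 × 6.818307 = 306,141.9656
Discount back 8 years: 306,141.9656 × (1+0.108)^(−8) = 306,141.9656 × 0.440232 = 134,773.5857

$134,774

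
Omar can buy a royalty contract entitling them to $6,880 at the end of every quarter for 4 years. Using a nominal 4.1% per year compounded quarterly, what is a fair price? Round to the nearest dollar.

$101,052

i = 0.041/4 = 0.01025 per quarter; n = 4·4 = 16.
PV = 6880 × [1 − (1+0.01025)^(−16)] / 0.01025 = 6880 × 14.687722 = 101,051.5285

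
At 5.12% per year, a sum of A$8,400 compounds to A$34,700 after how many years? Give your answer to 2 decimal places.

28.41 years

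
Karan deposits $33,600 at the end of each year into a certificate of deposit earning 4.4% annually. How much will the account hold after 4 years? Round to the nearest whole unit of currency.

$143,533

FV = PMT · [(1+i)^n − 1] / i = 33600 · 4.271829 = 143,533.4606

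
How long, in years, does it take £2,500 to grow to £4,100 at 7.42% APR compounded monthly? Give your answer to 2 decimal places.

6.69 years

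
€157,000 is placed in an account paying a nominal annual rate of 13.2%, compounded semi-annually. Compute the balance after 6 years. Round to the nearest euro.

Periodic rate i = 0.132/2 = 0.066; n = 6 × 2 = 12 periods.
157,000 × (1+0.066)^12 = 157,000 × 2.153210 = 338,054.0231

€338,054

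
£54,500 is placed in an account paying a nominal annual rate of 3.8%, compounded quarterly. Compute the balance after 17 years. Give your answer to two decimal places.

£103,663.65

Periodic rate i = 0.038/4 = 0.0095; n = 17 × 4 = 68 periods.
FV = 54,500 × (1 + 0.0095)^68 = 103,663.6474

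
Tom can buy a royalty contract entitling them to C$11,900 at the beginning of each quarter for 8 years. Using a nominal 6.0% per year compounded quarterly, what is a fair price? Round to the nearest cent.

C$305,189.14

i = 0.06/4 = 0.015 per quarter; n = 8·4 = 32.
Annuity factor a(32|0.015) × (1+i) = 25.646146; PV = 11900 × 25.646146 = 305,189.1352
(Beginning-of-period payments → annuity-due factor ×(1+i).)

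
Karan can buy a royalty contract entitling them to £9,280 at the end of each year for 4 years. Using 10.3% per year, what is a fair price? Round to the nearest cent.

Annuity factor a(4|0.103) = 3.149389; PV = 9280 × 3.149389 = 29,226.3305

£29,226.33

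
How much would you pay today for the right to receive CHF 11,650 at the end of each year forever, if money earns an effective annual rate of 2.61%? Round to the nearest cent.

PV = PMT / i = 11650 / 0.0261 = 446,360.1533

CHF 446,360.15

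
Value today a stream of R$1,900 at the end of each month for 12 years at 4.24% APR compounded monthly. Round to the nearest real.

R$214,150

i = 0.0424/12 = 0.00353333 per month; n = 12·12 = 144.
PV = PMT · [1 − (1+i)^(−n)] / i = 1900 · 112.710566 = 214,150.0756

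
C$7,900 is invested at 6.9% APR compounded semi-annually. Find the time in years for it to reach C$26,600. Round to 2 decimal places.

17.90 years

Periodic rate i = 0.069/2 = 0.0345.
(1+i)^n = 26600/7900 = 3.36709, so n = ln 3.36709 / ln 1.0345 = 35.7934 half-years
= 35.7934/2 years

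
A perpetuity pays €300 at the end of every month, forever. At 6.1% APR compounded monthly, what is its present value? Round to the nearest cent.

Periodic rate i = 0.061/12 = 0.00508333.
PV = PMT / i = 300 / 0.00508333 = 59,016.3934

€59,016.39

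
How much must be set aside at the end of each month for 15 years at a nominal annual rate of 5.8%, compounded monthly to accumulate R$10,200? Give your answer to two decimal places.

R$35.68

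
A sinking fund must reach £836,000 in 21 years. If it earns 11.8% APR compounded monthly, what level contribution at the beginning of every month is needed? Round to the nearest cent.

£755.58

i = 0.118/12 = 0.00983333 per month; n = 21·12 = 252.
PMT = 836000 / ( [(1+0.00983333)^252 − 1] / 0.00983333 × (1+i) ) = 836000 / 1106.437525 = 755.5781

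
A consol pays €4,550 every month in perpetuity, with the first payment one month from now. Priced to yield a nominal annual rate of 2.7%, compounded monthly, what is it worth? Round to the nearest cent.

Periodic rate i = 0.027/12 = 0.00225.
PV = PMT / i = 4550 / 0.00225 = 2,022,222.2222

€2,022,222.22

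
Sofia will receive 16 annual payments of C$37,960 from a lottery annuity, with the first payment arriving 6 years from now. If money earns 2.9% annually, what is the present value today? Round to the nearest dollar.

PV at t=5 (ordinary 16-year annuity): 37960 × a(16|0.029) = 37960 × 12.657670 = 480,485.1721
Discount back 5 years: 480,485.1721 × (1+0.029)^(−5) = 480,485.1721 × 0.866808 = 416,488.5976

C$416,489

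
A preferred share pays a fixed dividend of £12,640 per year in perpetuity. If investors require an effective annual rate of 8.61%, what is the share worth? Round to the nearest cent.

PV = PMT / i = 12640 / 0.0861 = 146,806.0395

£146,806.04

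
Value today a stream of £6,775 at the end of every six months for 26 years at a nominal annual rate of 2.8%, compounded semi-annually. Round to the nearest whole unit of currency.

Periodic rate i = 0.028/2 = 0.014; n = 26 × 2 = 52 periods.
PV = PMT · [1 − (1+i)^(−n)] / i = 6775 · 36.763005 = 249,069.3569

£249,069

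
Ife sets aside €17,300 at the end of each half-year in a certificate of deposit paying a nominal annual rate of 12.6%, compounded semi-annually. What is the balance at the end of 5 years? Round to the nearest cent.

i = 0.126/2 = 0.063 per half-year; n = 5·2 = 10.
FV = 17300 × [(1+0.063)^10 − 1] / 0.063 = 17300 × 13.367976 = 231,265.9798

€231,265.98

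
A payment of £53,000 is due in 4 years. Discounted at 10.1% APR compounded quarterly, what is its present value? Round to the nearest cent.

£35,563.08

Periodic rate i = 0.101/4 = 0.02525; n = 4 × 4 = 16 periods.
PV = FV·(1+i)^(−n) = 53,000 × 0.671002 = 35,563.0845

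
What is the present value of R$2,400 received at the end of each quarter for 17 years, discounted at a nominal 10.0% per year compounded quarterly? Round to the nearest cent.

i = 0.1/4 = 0.025 per quarter; n = 17·4 = 68.
PV = PMT · [1 − (1+i)^(−n)] / i = 2400 · 32.538311 = 78,091.9464

R$78,091.95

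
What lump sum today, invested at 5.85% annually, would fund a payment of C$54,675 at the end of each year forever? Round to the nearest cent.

C$934,615.38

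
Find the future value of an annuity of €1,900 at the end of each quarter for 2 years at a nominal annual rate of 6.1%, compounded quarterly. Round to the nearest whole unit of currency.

€16,037

Periodic rate i = 0.061/4 = 0.01525; n = 2 × 4 = 8 periods.
FV = 1900 × [(1+0.01525)^8 − 1] / 0.01525 = 1900 × 8.440275 = 16,036.5221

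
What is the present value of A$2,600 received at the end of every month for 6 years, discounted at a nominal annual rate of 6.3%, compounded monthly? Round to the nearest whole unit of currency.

A$155,550

i = 0.063/12 = 0.00525 per month; n = 6·12 = 72.
Annuity factor a(72|0.00525) = 59.826974; PV = 2600 × 59.826974 = 155,550.1330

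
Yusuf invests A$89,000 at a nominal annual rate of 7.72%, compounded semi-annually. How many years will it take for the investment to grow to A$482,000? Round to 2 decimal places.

22.30 years

Periodic rate i = 0.0772/2 = 0.0386.
n = ln(482000/89000) / ln(1+0.0386) = ln(5.41573) / 0.037874 = 44.6038 half-years
= 44.6038/2 years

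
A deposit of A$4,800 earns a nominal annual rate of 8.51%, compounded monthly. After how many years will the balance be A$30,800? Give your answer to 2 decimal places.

Periodic rate i = 0.0851/12 = 0.00709167.
n = ln(30800/4800) / ln(1+0.00709167) = ln(6.41667) / 0.007067 = 263.0527 months
= 263.0527/12 years

21.92 years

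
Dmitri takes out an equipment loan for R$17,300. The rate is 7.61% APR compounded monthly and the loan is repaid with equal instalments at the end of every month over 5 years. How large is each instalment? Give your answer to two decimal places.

i = 0.0761/12 = 0.00634167 per month; n = 5·12 = 60.
PMT = 17300 / ( [1 − (1+0.00634167)^(−60)] / 0.00634167 ) = 17300 / 49.775361 = 347.5615

R$347.56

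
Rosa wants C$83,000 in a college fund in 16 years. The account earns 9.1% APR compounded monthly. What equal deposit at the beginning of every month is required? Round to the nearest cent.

C$191.31

Periodic rate i = 0.091/12 = 0.00758333; n = 16 × 12 = 192 periods.
FV-annuity factor × (1+i) = 433.851232; PMT = 83000 / 433.851232 = 191.3098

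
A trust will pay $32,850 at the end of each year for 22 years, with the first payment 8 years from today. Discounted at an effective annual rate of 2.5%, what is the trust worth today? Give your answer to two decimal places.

$463,321.63

PV at t=7 (ordinary 22-year annuity): 32850 × a(22|0.025) = 32850 × 16.765413 = 550,743.8249
PV₀ = 550,743.8249 / (1+0.025)^7 = 550,743.8249 / 1.188686 = 463,321.6334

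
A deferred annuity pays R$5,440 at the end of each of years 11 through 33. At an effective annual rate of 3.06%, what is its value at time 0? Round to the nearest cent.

R$65,764.16

Value one period before first payment (t=10): 5440 × [1 − (1+0.0306)^(−23)] / 0.0306 = 5440 × 16.341494 = 88,897.7265
Discount back 10 years: 88,897.7265 × (1+0.0306)^(−10) = 88,897.7265 × 0.739773 = 65,764.1594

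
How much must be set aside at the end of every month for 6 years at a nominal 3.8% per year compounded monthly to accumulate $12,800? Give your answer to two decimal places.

$158.56

Periodic rate i = 0.038/12 = 0.00316667; n = 6 × 12 = 72 periods.
PMT = 12800 / ( [(1+0.00316667)^72 − 1] / 0.00316667 ) = 12800 / 80.726184 = 158.5607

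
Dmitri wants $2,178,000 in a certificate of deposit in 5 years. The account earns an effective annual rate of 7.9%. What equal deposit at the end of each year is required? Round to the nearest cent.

$371,995.21

PMT = 2.178e+06 / ( [(1+0.079)^5 − 1] / 0.079 ) = 2.178e+06 / 5.854914 = 371,995.2071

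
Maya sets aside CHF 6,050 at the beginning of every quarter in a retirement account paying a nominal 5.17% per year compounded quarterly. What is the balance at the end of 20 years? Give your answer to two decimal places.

CHF 850,466.63

i = 0.0517/4 = 0.012925 per quarter; n = 20·4 = 80.
FV = 6050 × [(1+0.012925)^80 − 1] / 0.012925 × (1+i) = 6050 × 140.572997 = 850,466.6297
(annuity-due: payments at period start, so ×(1+i).)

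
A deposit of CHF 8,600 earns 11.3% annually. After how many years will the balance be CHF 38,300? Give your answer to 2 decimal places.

n = ln(38300/8600) / ln(1+0.113) = ln(4.45349) / 0.107059 = 13.9520 years

13.95 years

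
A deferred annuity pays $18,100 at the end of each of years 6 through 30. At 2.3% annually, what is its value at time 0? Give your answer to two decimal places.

PV at t=5 (ordinary 25-year annuity): 18100 × a(25|0.023) = 18100 × 18.852973 = 341,238.8061
PV₀ = 341,238.8061 / (1+0.023)^5 = 341,238.8061 / 1.120413 = 304,565.1765

$304,565.18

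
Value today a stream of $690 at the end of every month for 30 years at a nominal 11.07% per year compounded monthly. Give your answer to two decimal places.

i = 0.1107/12 = 0.009225 per month; n = 30·12 = 360.
PV = 690 × [1 − (1+0.009225)^(−360)] / 0.009225 = 690 × 104.425933 = 72,053.8940

$72,053.89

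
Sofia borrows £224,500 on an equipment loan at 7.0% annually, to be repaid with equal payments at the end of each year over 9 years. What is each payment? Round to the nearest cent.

PMT = 224500 / ( [1 − (1+0.07)^(−9)] / 0.07 ) = 224500 / 6.515232 = 34,457.7125

£34,457.71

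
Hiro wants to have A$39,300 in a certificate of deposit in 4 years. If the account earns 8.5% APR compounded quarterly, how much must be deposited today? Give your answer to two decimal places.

A$28,072.39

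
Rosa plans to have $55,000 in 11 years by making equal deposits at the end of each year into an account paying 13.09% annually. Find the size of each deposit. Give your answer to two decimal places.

$2,508.88

FV-annuity factor = 21.922090; PMT = 55000 / 21.922090 = 2,508.8849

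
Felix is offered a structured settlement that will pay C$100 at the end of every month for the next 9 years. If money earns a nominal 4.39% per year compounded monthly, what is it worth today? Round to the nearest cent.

C$8,908.47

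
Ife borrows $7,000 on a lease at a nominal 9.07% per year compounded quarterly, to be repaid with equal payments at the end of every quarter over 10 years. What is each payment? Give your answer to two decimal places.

$268.05

i = 0.0907/4 = 0.022675 per quarter; n = 10·4 = 40.
Annuity-PV factor = 26.114914; PMT = 7000 / 26.114914 = 268.0461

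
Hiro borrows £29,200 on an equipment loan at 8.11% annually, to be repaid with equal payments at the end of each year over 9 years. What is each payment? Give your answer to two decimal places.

PMT = 29200 / ( [1 − (1+0.0811)^(−9)] / 0.0811 ) = 29200 / 6.218414 = 4,695.7310

£4,695.73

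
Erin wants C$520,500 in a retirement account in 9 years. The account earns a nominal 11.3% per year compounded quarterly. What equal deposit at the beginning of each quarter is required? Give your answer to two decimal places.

C$8,284.29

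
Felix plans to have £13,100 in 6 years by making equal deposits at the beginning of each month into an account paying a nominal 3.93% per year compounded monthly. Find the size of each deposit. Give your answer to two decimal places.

Periodic rate i = 0.0393/12 = 0.003275; n = 6 × 12 = 72 periods.
PMT = 13100 / ( [(1+0.003275)^72 − 1] / 0.003275 × (1+i) ) = 13100 / 81.313818 = 161.1042

£161.10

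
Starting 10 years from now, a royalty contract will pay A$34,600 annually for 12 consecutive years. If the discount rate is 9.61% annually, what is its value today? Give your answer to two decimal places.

PV at t=9 (ordinary 12-year annuity): 34600 × a(12|0.0961) = 34600 × 6.945840 = 240,326.0697
Discount back 9 years: 240,326.0697 × (1+0.0961)^(−9) = 240,326.0697 × 0.437873 = 105,232.3537

A$105,232.35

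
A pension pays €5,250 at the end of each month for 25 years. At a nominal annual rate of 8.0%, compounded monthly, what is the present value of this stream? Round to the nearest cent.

€680,213.74

Periodic rate i = 0.08/12 = 0.00666667; n = 25 × 12 = 300 periods.
PV = 5250 × [1 − (1+0.00666667)^(−300)] / 0.00666667 = 5250 × 129.564523 = 680,213.7437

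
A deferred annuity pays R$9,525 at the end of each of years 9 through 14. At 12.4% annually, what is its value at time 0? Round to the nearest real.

R$15,199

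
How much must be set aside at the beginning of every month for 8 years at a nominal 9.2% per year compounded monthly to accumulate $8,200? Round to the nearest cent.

$57.68

With 12 periods per year: i = 0.00766667, n = 96.
FV-annuity factor × (1+i) = 142.175231; PMT = 8200 / 142.175231 = 57.6753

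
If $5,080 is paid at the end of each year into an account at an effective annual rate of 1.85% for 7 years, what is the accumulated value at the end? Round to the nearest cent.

FV = 5080 × [(1+0.0185)^7 − 1] / 0.0185 = 5080 × 7.400703 = 37,595.5704

$37,595.57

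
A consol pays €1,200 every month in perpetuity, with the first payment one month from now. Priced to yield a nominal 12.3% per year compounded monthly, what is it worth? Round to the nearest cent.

Periodic rate i = 0.123/12 = 0.01025.
PV = C/r = 1200/0.01025 = 117,073.1707

€117,073.17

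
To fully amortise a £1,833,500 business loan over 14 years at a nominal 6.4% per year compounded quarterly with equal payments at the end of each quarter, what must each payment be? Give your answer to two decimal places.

Periodic rate i = 0.064/4 = 0.016; n = 14 × 4 = 56 periods.
Annuity-PV factor = 36.805961; PMT = 1.8335e+06 / 36.805961 = 49,815.2998

£49,815.30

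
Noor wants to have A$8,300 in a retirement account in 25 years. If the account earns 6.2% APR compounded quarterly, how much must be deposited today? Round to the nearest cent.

A$1,782.73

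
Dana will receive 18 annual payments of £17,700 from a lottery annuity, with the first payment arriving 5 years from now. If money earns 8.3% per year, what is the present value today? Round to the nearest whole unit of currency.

Value one period before first payment (t=4): 17700 × [1 − (1+0.083)^(−18)] / 0.083 = 17700 × 9.179991 = 162,485.8420
Discount back 4 years: 162,485.8420 × (1+0.083)^(−4) = 162,485.8420 × 0.726919 = 118,114.0874

£118,114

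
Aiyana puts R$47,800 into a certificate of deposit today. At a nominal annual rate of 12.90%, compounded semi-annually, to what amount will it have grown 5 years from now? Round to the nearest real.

Periodic rate i = 0.129/2 = 0.0645; n = 5 × 2 = 10 periods.
FV = 47,800 × (1 + 0.0645)^10 = 89,306.8054

R$89,307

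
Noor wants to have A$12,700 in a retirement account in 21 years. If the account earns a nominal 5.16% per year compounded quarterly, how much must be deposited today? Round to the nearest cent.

i = 0.0516/4 = 0.0129 per quarter; n = 21·4 = 84.
PV = FV·(1+i)^(−n) = 12,700 × 0.340728 = 4,327.2476

A$4,327.25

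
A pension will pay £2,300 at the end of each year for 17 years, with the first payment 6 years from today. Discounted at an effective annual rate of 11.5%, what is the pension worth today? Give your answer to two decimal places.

£9,781.46

Value one period before first payment (t=5): 2300 × [1 − (1+0.115)^(−17)] / 0.115 = 2300 × 7.329090 = 16,856.9069
PV₀ = 16,856.9069 / (1+0.115)^5 = 16,856.9069 / 1.723353 = 9,781.4570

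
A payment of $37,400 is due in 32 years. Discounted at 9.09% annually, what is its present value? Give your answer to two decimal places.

$2,310.75

PV = FV·(1+i)^(−n) = 37,400 × 0.061785 = 2,310.7527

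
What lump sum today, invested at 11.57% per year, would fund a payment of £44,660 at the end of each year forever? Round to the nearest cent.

£385,998.27

PV = C/r = 44660/0.1157 = 385,998.2714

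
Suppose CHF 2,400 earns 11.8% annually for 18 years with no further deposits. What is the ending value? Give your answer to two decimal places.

FV = 2,400 × (1 + 0.118)^18 = 17,871.6111

CHF 17,871.61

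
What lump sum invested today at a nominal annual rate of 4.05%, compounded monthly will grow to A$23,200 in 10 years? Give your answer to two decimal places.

A$15,484.42

Periodic rate i = 0.0405/12 = 0.003375; n = 10 × 12 = 120 periods.
Discount factor = (1+0.003375)^(−120) = 0.667432; PV = 23,200 × 0.667432 = 15,484.4173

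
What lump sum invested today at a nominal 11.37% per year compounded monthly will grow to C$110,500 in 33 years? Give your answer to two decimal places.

C$2,639.47

With 12 periods per year: i = 0.009475, n = 396.
Discount factor = (1+0.009475)^(−396) = 0.023887; PV = 110,500 × 0.023887 = 2,639.4739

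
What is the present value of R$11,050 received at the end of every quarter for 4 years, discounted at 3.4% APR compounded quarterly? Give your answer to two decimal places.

Periodic rate i = 0.034/4 = 0.0085; n = 4 × 4 = 16 periods.
Annuity factor a(16|0.0085) = 14.900654; PV = 11050 × 14.900654 = 164,652.2293

R$164,652.23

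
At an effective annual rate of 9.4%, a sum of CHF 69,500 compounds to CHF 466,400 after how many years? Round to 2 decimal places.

21.19 years

(1+i)^n = 466400/69500 = 6.71079, so n = ln 6.71079 / ln 1.094 = 21.1899 years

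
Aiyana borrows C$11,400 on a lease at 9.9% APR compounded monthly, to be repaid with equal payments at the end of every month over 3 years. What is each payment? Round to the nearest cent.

C$367.31

i = 0.099/12 = 0.00825 per month; n = 3·12 = 36.
Annuity-PV factor = 31.036375; PMT = 11400 / 31.036375 = 367.3109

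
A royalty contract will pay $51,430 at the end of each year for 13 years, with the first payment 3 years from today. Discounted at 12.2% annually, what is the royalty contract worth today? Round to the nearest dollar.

$259,883

Value one period before first payment (t=2): 51430 × [1 − (1+0.122)^(−13)] / 0.122 = 51430 × 6.361312 = 327,162.2547
Discount back 2 years: 327,162.2547 × (1+0.122)^(−2) = 327,162.2547 × 0.794354 = 259,882.7650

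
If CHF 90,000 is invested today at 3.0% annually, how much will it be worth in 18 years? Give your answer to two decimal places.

FV = PV·(1+i)^n = 90,000 × 1.702433 = 153,218.9755

CHF 153,218.98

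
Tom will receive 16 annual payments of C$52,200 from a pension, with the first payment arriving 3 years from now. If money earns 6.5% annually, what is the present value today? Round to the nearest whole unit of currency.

C$449,538

PV at t=2 (ordinary 16-year annuity): 52200 × a(16|0.065) = 52200 × 9.767764 = 509,877.2903
PV₀ = 509,877.2903 / (1+0.065)^2 = 509,877.2903 / 1.134225 = 449,538.0461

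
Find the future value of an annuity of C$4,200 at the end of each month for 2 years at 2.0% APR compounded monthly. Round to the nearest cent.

C$102,755.82

i = 0.02/12 = 0.00166667 per month; n = 2·12 = 24.
FV = PMT · [(1+i)^n − 1] / i = 4200 · 24.465672 = 102,755.8213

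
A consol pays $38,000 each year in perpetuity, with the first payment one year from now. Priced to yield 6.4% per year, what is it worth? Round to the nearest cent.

$593,750.00

PV = C/r = 38000/0.064 = 593,750.0000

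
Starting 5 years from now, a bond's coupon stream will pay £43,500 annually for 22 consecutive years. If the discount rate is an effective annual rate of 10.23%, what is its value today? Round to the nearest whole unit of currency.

£254,222

PV at t=4 (ordinary 22-year annuity): 43500 × a(22|0.1023) = 43500 × 8.628263 = 375,329.4409
Discount back 4 years: 375,329.4409 × (1+0.1023)^(−4) = 375,329.4409 × 0.677331 = 254,222.1587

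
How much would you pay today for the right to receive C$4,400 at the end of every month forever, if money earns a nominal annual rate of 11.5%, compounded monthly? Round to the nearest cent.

Periodic rate i = 0.115/12 = 0.00958333.
PV = PMT / i = 4400 / 0.00958333 = 459,130.4348

C$459,130.43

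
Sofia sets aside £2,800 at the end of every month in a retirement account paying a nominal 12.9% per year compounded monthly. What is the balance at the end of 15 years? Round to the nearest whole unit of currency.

Periodic rate i = 0.129/12 = 0.01075; n = 15 × 12 = 180 periods.
Accumulation factor s(180|0.01075) = 544.456704; FV = 2800 × 544.456704 = 1,524,478.7720

£1,524,479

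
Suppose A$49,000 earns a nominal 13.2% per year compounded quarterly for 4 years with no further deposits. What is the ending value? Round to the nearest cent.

i = 0.132/4 = 0.033 per quarter; n = 4·4 = 16.
FV = 49,000 × (1 + 0.033)^16 = 82,376.0995

A$82,376.10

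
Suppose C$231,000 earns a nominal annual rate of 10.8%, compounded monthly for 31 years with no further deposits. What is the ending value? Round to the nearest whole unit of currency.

C$6,473,301

Periodic rate i = 0.108/12 = 0.009; n = 31 × 12 = 372 periods.
231,000 × (1+0.009)^372 = 231,000 × 28.022949 = 6,473,301.2744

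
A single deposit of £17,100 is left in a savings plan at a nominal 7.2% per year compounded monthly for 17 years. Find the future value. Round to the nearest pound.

£57,941

i = 0.072/12 = 0.006 per month; n = 17·12 = 204.
FV = PV·(1+i)^n = 17,100 × 3.388348 = 57,940.7586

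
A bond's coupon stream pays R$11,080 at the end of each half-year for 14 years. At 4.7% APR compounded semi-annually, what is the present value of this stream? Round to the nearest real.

With 2 periods per year: i = 0.0235, n = 28.
PV = 11080 × [1 − (1+0.0235)^(−28)] / 0.0235 = 11080 × 20.347085 = 225,445.6997

R$225,446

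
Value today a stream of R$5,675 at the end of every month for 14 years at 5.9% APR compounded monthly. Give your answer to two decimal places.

R$647,891.91

Periodic rate i = 0.059/12 = 0.00491667; n = 14 × 12 = 168 periods.
Annuity factor a(168|0.00491667) = 114.165975; PV = 5675 × 114.165975 = 647,891.9109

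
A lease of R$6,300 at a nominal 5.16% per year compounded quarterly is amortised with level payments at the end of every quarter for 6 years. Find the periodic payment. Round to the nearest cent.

With 4 periods per year: i = 0.0129, n = 24.
Annuity-PV factor = 20.527552; PMT = 6300 / 20.527552 = 306.9046

R$306.90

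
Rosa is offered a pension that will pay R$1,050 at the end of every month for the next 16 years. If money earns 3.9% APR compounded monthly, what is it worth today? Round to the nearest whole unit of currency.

R$149,798

i = 0.039/12 = 0.00325 per month; n = 16·12 = 192.
PV = 1050 × [1 − (1+0.00325)^(−192)] / 0.00325 = 1050 × 142.664814 = 149,798.0543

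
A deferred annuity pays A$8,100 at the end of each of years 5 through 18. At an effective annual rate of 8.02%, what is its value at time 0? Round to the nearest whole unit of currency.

PV at t=4 (ordinary 14-year annuity): 8100 × a(14|0.0802) = 8100 × 8.234668 = 66,700.8145
Discount back 4 years: 66,700.8145 × (1+0.0802)^(−4) = 66,700.8145 × 0.734486 = 48,990.7903

A$48,991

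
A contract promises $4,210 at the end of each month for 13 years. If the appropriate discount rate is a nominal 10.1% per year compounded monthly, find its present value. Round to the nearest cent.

With 12 periods per year: i = 0.00841667, n = 156.
PV = PMT · [1 − (1+i)^(−n)] / i = 4210 · 86.673977 = 364,897.4440

$364,897.44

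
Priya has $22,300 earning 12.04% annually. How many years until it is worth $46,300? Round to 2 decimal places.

6.43 years

(1+i)^n = 46300/22300 = 2.07623, so n = ln 2.07623 / ln 1.1204 = 6.4261 years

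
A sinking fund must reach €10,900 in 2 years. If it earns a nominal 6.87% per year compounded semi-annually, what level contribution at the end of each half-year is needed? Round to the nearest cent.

€2,588.54

i = 0.0687/2 = 0.03435 per half-year; n = 2·2 = 4.
PMT = 10900 / ( [(1+0.03435)^4 − 1] / 0.03435 ) = 10900 / 4.210860 = 2,588.5447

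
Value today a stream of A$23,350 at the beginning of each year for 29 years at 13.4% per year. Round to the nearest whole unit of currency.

A$192,451

PV = 23350 × [1 − (1+0.134)^(−29)] / 0.134 × (1+i) = 23350 × 8.242023 = 192,451.2484
(annuity-due: payments at period start, so ×(1+i).)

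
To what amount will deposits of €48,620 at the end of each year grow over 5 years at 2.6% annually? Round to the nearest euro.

FV = 48620 × [(1+0.026)^5 − 1] / 0.026 = 48620 × 5.266848 = 256,074.1661

€256,074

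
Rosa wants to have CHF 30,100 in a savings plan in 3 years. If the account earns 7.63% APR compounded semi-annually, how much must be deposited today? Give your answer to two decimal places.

CHF 24,043.95

With 2 periods per year: i = 0.03815, n = 6.
PV = 30,100 / (1 + 0.03815)^6 = 30,100 / 1.251874 = 24,043.9516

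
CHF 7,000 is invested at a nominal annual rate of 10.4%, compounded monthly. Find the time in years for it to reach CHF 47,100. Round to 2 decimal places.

18.41 years

Periodic rate i = 0.104/12 = 0.00866667.
n = ln(47100/7000) / ln(1+0.00866667) = ln(6.72857) / 0.008629 = 220.9168 months
= 220.9168/12 years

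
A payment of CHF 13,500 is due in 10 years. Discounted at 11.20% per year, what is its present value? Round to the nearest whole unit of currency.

CHF 4,670

PV = 13,500 / (1 + 0.112)^10 = 13,500 / 2.890999 = 4,669.6668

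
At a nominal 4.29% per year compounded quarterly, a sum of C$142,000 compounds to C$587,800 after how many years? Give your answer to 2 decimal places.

Periodic rate i = 0.0429/4 = 0.010725.
n = ln(587800/142000) / ln(1+0.010725) = ln(4.13944) / 0.010668 = 133.1621 quarters
= 133.1621/4 years

33.29 years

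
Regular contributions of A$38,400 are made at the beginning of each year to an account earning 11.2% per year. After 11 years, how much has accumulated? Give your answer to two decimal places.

A$844,404.65

FV = 38400 × [(1+0.112)^11 − 1] / 0.112 × (1+i) = 38400 × 21.989704 = 844,404.6513
(Beginning-of-period payments → annuity-due factor ×(1+i).)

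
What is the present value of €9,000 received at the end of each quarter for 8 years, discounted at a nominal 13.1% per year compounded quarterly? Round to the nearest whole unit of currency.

With 4 periods per year: i = 0.03275, n = 32.
PV = 9000 × [1 − (1+0.03275)^(−32)] / 0.03275 = 9000 × 19.646500 = 176,818.4991

€176,818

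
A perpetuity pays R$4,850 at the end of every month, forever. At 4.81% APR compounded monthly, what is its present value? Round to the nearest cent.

Periodic rate i = 0.0481/12 = 0.00400833.
PV = PMT / i = 4850 / 0.00400833 = 1,209,979.2100

R$1,209,979.21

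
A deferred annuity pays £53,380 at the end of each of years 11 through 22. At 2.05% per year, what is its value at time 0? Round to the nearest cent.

£459,420.34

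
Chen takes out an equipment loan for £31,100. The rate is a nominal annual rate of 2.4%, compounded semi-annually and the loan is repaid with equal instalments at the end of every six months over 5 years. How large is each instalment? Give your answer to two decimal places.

£3,318.93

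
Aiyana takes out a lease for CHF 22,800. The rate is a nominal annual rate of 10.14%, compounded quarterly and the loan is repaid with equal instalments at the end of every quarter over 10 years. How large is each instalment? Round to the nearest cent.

CHF 913.63

i = 0.1014/4 = 0.02535 per quarter; n = 10·4 = 40.
PMT = 22800 / ( [1 − (1+0.02535)^(−40)] / 0.02535 ) = 22800 / 24.955455 = 913.6279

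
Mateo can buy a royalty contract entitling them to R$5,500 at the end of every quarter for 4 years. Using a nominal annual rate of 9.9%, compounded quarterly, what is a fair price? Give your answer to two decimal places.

R$71,942.41

Periodic rate i = 0.099/4 = 0.02475; n = 4 × 4 = 16 periods.
Annuity factor a(16|0.02475) = 13.080438; PV = 5500 × 13.080438 = 71,942.4063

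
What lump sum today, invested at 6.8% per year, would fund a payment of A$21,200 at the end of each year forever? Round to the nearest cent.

PV = PMT / i = 21200 / 0.068 = 311,764.7059

A$311,764.71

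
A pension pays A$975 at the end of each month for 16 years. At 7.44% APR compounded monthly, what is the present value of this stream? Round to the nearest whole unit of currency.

A$109,260

With 12 periods per year: i = 0.0062, n = 192.
Annuity factor a(192|0.0062) = 112.061413; PV = 975 × 112.061413 = 109,259.8777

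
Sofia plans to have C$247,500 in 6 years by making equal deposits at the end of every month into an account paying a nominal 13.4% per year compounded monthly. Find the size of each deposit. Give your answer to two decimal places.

Periodic rate i = 0.134/12 = 0.0111667; n = 6 × 12 = 72 periods.
FV-annuity factor = 109.659101; PMT = 247500 / 109.659101 = 2,256.9946

C$2,256.99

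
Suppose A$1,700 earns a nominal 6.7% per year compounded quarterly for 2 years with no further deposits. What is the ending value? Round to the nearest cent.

With 4 periods per year: i = 0.01675, n = 8.
FV = PV·(1+i)^n = 1,700 × 1.142125 = 1,941.6117

A$1,941.61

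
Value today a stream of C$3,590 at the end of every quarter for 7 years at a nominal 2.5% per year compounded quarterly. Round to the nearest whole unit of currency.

C$91,953

Periodic rate i = 0.025/4 = 0.00625; n = 7 × 4 = 28 periods.
Annuity factor a(28|0.00625) = 25.613709; PV = 3590 × 25.613709 = 91,953.2149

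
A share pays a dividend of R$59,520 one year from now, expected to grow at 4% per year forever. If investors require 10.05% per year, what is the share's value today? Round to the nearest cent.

R$983,801.65

PV = D₁/(r − g) = 59520/(0.1005 − 0.04) = 983,801.6529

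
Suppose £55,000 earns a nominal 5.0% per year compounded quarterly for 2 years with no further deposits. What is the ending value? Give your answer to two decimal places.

With 4 periods per year: i = 0.0125, n = 8.
FV = 55,000 × (1 + 0.0125)^8 = 60,746.7356

£60,746.74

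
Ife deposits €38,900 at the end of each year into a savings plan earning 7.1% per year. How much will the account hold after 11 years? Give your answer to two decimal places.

€617,245.49

FV = 38900 × [(1+0.071)^11 − 1] / 0.071 = 38900 × 15.867493 = 617,245.4851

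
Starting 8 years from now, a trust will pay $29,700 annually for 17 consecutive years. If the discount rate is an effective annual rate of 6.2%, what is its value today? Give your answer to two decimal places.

$201,330.14

Value one period before first payment (t=7): 29700 × [1 − (1+0.062)^(−17)] / 0.062 = 29700 × 10.328184 = 306,747.0566
PV₀ = 306,747.0566 / (1+0.062)^7 = 306,747.0566 / 1.523602 = 201,330.1360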